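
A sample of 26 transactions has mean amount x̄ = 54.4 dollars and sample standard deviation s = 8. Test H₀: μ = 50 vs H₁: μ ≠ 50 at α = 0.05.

t = (x̄ - μ₀)/(s/√n) = (54.4 - 50)/(8/√26) = 2.804. df = 25, critical t = ±2.06. Reject H₀.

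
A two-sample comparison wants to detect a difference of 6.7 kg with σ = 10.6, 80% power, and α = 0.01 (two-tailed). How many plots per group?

n per group = 2(z_α/2 + z_β)²σ²/d² = 2×(2.576 + 0.84)²×10.6²/6.7² = 58.4 → n = 59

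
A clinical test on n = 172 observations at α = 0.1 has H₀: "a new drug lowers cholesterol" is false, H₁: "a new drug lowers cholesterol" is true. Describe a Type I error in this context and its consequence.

Type I error: rejecting H₀ when it is true — concluding that a new drug lowers cholesterol when in fact it is not. Consequence: approving an ineffective drug — patients take a useless medication and may skip effective alternatives.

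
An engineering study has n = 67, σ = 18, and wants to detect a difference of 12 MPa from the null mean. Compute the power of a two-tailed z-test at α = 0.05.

SE = σ/√n = 18/√67 = 2.199. Non-centrality λ = d/SE = 12/2.199 = 5.457. Power ≈ Φ(λ - z_{α/2}) = Φ(5.457 - 1.96) = Φ(3.497) = 1.0.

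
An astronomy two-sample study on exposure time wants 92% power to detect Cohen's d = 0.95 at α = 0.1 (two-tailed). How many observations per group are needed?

z_{α/2} = 1.645, z_β = Φ⁻¹(0.92) = 1.405. For large effect (d = 0.95): n per group = 2(z_{α/2} + z_β)²/d² = 2(1.645 + 1.405)²/0.95² = 20.6 → 21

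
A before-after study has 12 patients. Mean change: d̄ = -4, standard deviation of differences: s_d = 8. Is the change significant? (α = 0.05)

t = d̄/(s_d/√n) = -4/(8/√12) = -1.732. df = 11, critical t = ±2.201. Fail to reject H₀.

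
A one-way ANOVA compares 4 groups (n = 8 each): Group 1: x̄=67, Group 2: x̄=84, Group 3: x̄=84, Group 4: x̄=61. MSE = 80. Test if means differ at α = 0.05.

Grand mean = 74.0. SS_between = 3344.0, MS_between = 1114.67. F = 13.933, F_crit ≈ 2.947. Reject H₀.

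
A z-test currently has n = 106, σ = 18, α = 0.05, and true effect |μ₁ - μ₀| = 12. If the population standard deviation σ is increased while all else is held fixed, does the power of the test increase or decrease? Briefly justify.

Power decreases: a larger σ inflates the standard error σ/√n, pulling the sampling distribution under H₁ back toward the critical value.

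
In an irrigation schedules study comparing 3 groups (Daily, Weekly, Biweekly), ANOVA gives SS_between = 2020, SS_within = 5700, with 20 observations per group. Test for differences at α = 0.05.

df_between = 2, df_within = 57. F = MS_between/MS_within = 1010.0/100.0 = 10.1. F_crit ≈ 3.159. Reject H₀. At least one mean differs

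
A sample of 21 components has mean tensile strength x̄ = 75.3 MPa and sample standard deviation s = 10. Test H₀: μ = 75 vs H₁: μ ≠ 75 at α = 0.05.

t = (x̄ - μ₀)/(s/√n) = (75.3 - 75)/(10/√21) = 0.137. df = 20, critical t = ±2.086. Fail to reject H₀.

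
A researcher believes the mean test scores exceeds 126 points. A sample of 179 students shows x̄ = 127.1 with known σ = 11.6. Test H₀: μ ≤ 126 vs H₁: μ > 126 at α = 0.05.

z = 1.269. Critical value: 1.645. Fail to reject H₀.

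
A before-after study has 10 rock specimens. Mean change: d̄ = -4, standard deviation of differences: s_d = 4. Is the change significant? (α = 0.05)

t = d̄/(s_d/√n) = -4/(4/√10) = -3.162. df = 9, critical t = ±2.262. Reject H₀.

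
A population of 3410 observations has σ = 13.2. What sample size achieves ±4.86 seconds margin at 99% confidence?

Without FPC: n₀ = (2.576×13.2/4.86)² = 48.952. With FPC: n = n₀N/(n₀+N-1) = 48.3 → n = 49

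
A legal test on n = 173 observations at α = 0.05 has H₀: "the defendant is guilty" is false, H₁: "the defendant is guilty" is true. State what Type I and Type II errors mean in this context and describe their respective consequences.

Type I (false positive): concluding that the defendant is guilty when it is not — convicting an innocent person. Type II (false negative): failing to conclude that the defendant is guilty when it is — acquitting a guilty person. Which is costlier depends on domain priorities and is a judgement call rather than a statistical fact.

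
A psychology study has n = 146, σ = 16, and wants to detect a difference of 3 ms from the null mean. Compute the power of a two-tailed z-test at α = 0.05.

SE = σ/√n = 16/√146 = 1.324. Non-centrality λ = d/SE = 3/1.324 = 2.266. Power ≈ Φ(λ - z_{α/2}) = Φ(2.266 - 1.96) = Φ(0.306) = 0.62.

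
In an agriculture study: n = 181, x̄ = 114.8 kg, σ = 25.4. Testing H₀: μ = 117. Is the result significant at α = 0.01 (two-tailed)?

z = (114.8 - 117)/(25.4/√181) = -1.165. Since |z| ≤ 2.576, not significant at α = 0.01.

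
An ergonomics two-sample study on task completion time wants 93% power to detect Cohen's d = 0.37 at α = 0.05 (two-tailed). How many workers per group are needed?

z_{α/2} = 1.96, z_β = Φ⁻¹(0.93) = 1.476. For small effect (d = 0.37): n per group = 2(z_{α/2} + z_β)²/d² = 2(1.96 + 1.476)²/0.37² = 172.5 → 173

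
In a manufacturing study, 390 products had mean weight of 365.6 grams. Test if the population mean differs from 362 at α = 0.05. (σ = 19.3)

z = (x̄ - μ₀)/(σ/√n) = (365.6 - 362)/(19.3/√390) = 3.684. Critical value: ±1.96. Since |3.684| > 1.96, Reject H₀.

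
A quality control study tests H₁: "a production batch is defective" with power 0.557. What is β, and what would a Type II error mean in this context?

β = 1 - power = 1 - 0.557 = 0.443. A Type II error is failing to reject H₀ when H₀ is false (false negative) — here, failing to conclude that a production batch is defective when in fact it is true. Consequence: shipping a defective batch — faulty products reach customers.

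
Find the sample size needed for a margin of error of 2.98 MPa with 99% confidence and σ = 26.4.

n = (z*σ/E)² = (2.576×26.4/2.98)² = 520.8 → n = 521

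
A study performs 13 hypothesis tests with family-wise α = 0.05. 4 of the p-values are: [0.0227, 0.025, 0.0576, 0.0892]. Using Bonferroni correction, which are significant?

Bonferroni α = 0.05/13 = 0.00385. None of the given p-values are significant.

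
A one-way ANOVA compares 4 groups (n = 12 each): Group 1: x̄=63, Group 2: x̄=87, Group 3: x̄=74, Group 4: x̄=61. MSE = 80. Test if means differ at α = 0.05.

Grand mean = 71.25. SS_between = 5145.0, MS_between = 1715.0. F = 21.438, F_crit ≈ 2.816. Reject H₀.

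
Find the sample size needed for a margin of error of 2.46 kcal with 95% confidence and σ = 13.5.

n = (z*σ/E)² = (1.96×13.5/2.46)² = 115.7 → n = 116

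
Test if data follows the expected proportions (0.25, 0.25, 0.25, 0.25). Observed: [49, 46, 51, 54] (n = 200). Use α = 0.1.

Expected: [50.0, 50.0, 50.0, 50.0]. χ² = 0.68. df = 3, critical = 6.251. Fail to reject H₀.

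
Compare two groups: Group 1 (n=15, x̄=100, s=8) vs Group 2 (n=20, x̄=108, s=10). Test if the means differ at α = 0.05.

Pooled sp = 9.2. t = -2.545, df = 33. Critical t = ±2.035. Reject H₀.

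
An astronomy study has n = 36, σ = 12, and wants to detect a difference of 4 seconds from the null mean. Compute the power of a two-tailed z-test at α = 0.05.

SE = σ/√n = 12/√36 = 2.0. Non-centrality λ = d/SE = 4/2.0 = 2.0. Power ≈ Φ(λ - z_{α/2}) = Φ(2.0 - 1.96) = Φ(0.04) = 0.516.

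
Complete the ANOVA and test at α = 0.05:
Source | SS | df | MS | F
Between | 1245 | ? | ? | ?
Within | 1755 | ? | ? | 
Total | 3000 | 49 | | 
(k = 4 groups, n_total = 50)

df_between = 3, df_within = 46. MS_between = 415.0, MS_within = 38.15. F = 10.877, F_crit ≈ 2.807. Reject H₀.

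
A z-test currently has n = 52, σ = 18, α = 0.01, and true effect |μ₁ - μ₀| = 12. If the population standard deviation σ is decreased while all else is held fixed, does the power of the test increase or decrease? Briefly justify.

Power increases: a smaller σ shrinks the standard error σ/√n, moving the sampling distribution under H₁ further from the critical value.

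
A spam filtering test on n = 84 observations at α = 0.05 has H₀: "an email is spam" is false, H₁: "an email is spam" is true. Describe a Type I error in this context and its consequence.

Type I error: rejecting H₀ when it is true — concluding that an email is spam when in fact it is not. Consequence: a legitimate email is sent to the spam folder and the user misses it.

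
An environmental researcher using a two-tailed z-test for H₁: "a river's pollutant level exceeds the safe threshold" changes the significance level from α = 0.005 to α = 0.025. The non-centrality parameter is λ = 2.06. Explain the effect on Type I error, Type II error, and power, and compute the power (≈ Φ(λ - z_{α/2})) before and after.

Increasing α from 0.005 to 0.025:
• Type I error rate increases (α is the Type I rate by definition).
• Critical value moves from z_{α/2} = 2.807 to 2.241, so power = Φ(λ - z_{α/2}) goes from Φ(2.06 - 2.807) = 0.228 to Φ(2.06 - 2.241) = 0.428.
• Type II error rate β = 1 - power therefore decreases (0.772 → 0.572).
Appropriate when false negatives are costly — here, allowing unsafe pollution to continue.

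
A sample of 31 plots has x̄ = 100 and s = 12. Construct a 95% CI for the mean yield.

CI = x̄ ± t*(s/√n) = 100 ± 2.042(12/√31) = (95.6, 104.4)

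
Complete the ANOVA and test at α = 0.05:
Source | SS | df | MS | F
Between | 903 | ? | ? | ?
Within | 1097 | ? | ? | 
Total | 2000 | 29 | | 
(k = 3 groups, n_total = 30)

df_between = 2, df_within = 27. MS_between = 451.5, MS_within = 40.63. F = 11.113, F_crit ≈ 3.354. Reject H₀.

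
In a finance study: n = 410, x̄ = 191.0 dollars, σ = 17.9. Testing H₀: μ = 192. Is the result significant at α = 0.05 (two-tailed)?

z = (191.0 - 192)/(17.9/√410) = -1.131. Since |z| ≤ 1.96, not significant at α = 0.05.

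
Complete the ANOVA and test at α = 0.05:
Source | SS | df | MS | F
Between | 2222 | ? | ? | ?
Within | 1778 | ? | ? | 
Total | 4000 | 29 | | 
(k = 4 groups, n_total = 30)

df_between = 3, df_within = 26. MS_between = 740.67, MS_within = 68.38. F = 10.831, F_crit ≈ 2.975. Reject H₀.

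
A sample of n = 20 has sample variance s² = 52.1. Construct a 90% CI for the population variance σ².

df = 19. χ²_{0.05} = 30.144, χ²_{0.95} = 10.117. CI for σ² = ((n-1)s²/χ²_{α/2}, (n-1)s²/χ²_{1-α/2}) = (19·52.1/30.144, 19·52.1/10.117) = (32.84, 97.85)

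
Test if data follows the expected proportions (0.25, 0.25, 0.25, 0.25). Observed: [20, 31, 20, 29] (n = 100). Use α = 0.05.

Expected: [25.0, 25.0, 25.0, 25.0]. χ² = 4.08. df = 3, critical = 7.815. Fail to reject H₀.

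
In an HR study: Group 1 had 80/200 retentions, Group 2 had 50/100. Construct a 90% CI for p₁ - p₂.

p̂₁ = 0.4, p̂₂ = 0.5. Difference = -0.1. CI = (-0.2, 0.0)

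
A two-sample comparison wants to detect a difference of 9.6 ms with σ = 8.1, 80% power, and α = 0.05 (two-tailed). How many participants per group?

n per group = 2(z_α/2 + z_β)²σ²/d² = 2×(1.96 + 0.84)²×8.1²/9.6² = 11.2 → n = 12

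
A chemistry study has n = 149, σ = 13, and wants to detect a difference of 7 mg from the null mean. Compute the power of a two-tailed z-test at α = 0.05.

SE = σ/√n = 13/√149 = 1.065. Non-centrality λ = d/SE = 7/1.065 = 6.573. Power ≈ Φ(λ - z_{α/2}) = Φ(6.573 - 1.96) = Φ(4.613) = 1.0.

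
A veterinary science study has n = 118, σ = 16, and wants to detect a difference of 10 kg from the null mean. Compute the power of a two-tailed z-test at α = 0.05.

SE = σ/√n = 16/√118 = 1.473. Non-centrality λ = d/SE = 10/1.473 = 6.789. Power ≈ Φ(λ - z_{α/2}) = Φ(6.789 - 1.96) = Φ(4.829) = 1.0.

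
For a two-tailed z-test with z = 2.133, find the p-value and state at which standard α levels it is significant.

p = 2·P(Z > |2.133|) = 2·(1 - Φ(2.133)) ≈ 0.0329. Significant at α = 0.1; Significant at α = 0.05.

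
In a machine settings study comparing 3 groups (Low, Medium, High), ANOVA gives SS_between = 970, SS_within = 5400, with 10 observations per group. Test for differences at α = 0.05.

df_between = 2, df_within = 27. F = MS_between/MS_within = 485.0/200.0 = 2.425. F_crit ≈ 3.354. Fail to reject H₀.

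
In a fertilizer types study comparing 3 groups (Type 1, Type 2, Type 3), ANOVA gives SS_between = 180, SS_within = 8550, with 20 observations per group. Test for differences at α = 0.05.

df_between = 2, df_within = 57. F = MS_between/MS_within = 90.0/150.0 = 0.6. F_crit ≈ 3.159. Fail to reject H₀.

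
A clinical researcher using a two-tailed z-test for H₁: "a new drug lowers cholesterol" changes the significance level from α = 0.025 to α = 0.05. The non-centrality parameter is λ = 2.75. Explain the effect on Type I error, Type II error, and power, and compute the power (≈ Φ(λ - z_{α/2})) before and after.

Increasing α from 0.025 to 0.05:
• Type I error rate increases (α is the Type I rate by definition).
• Critical value moves from z_{α/2} = 2.241 to 1.96, so power = Φ(λ - z_{α/2}) goes from Φ(2.75 - 2.241) = 0.695 to Φ(2.75 - 1.96) = 0.785.
• Type II error rate β = 1 - power therefore decreases (0.305 → 0.215).
Appropriate when false negatives are costly — here, shelving an effective drug — patients miss out on a treatment that would have helped.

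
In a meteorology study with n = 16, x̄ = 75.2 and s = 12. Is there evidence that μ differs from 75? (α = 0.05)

t = (x̄ - μ₀)/(s/√n) = (75.2 - 75)/(12/√16) = 0.067. df = 15, critical t = ±2.131. Fail to reject H₀.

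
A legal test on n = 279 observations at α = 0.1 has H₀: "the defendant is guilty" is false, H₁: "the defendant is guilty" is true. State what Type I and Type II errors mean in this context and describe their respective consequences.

Type I (false positive): concluding that the defendant is guilty when it is not — convicting an innocent person. Type II (false negative): failing to conclude that the defendant is guilty when it is — acquitting a guilty person. Which is costlier depends on domain priorities and is a judgement call rather than a statistical fact.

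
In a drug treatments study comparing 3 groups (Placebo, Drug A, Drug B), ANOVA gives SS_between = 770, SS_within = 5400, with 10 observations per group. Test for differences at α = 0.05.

df_between = 2, df_within = 27. F = MS_between/MS_within = 385.0/200.0 = 1.925. F_crit ≈ 3.354. Fail to reject H₀.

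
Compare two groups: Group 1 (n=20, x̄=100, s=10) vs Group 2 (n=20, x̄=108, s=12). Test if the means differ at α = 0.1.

Pooled sp = 11.05. t = -2.29, df = 38. Critical t = ±1.686. Reject H₀.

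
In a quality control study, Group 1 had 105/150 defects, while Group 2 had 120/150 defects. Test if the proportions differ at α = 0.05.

p̂₁ = 0.7, p̂₂ = 0.8, pooled p̂ = 0.75. z = -2.0. Critical: ±1.96. Reject H₀.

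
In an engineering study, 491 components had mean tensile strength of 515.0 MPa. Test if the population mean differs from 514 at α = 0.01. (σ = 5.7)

z = (x̄ - μ₀)/(σ/√n) = (515.0 - 514)/(5.7/√491) = 3.887. Critical value: ±2.576. Since |3.887| > 2.576, Reject H₀.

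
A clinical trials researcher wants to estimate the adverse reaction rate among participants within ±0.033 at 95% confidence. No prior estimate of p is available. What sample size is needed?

Conservative approach: use p = 0.5 (maximizes p(1-p) = 0.25). n = z²(0.25)/E² = 1.96²×0.25/0.033² = 881.9 → n = 882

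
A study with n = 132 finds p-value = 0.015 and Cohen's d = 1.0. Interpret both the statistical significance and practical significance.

Statistically significant (p = 0.015 < 0.05). Cohen's d = 1.0 indicates a large effect size. Both statistical and practical significance should be considered.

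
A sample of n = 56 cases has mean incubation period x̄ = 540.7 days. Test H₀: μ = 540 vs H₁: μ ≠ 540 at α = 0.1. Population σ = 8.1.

z = (x̄ - μ₀)/(σ/√n) = (540.7 - 540)/(8.1/√56) = 0.647. Critical value: ±1.645. Since |0.647| ≤ 1.645, Fail to reject H₀.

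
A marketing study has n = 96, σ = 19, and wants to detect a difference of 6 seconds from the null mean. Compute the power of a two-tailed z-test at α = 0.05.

SE = σ/√n = 19/√96 = 1.939. Non-centrality λ = d/SE = 6/1.939 = 3.094. Power ≈ Φ(λ - z_{α/2}) = Φ(3.094 - 1.96) = Φ(1.134) = 0.872.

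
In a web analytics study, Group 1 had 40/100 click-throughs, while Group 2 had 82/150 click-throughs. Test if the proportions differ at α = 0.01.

p̂₁ = 0.4, p̂₂ = 0.547, pooled p̂ = 0.488. z = -2.273. Critical: ±2.576. Fail to reject H₀.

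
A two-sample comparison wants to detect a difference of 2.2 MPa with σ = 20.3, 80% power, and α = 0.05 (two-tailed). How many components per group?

n per group = 2(z_α/2 + z_β)²σ²/d² = 2×(1.96 + 0.84)²×20.3²/2.2² = 1335.04 → n = 1336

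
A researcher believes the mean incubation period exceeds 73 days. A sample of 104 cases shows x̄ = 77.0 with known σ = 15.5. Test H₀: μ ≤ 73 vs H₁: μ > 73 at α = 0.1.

z = 2.632. Critical value: 1.28. Reject H₀.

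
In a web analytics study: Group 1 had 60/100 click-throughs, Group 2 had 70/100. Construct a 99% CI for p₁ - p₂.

p̂₁ = 0.6, p̂₂ = 0.7. Difference = -0.1. CI = (-0.273, 0.073)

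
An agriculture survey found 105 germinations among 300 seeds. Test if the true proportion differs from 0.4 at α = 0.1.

p̂ = 0.35, p₀ = 0.4. z = (p̂ - p₀)/√(p₀(1-p₀)/n) = -1.768. Critical: ±1.645. Reject H₀.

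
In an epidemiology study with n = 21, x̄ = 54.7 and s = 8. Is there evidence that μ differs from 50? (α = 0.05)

t = (x̄ - μ₀)/(s/√n) = (54.7 - 50)/(8/√21) = 2.692. df = 20, critical t = ±2.086. Reject H₀.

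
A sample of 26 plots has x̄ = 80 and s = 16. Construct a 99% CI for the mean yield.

CI = x̄ ± t*(s/√n) = 80 ± 2.787(16/√26) = (71.25, 88.75)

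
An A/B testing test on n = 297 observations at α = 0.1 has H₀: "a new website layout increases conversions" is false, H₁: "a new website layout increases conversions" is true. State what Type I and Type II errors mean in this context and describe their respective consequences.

Type I (false positive): concluding that a new website layout increases conversions when it is not — rolling out a layout that doesn't actually help — wasted engineering effort. Type II (false negative): failing to conclude that a new website layout increases conversions when it is — discarding a layout that would have improved conversions — lost revenue. Which is costlier depends on domain priorities and is a judgement call rather than a statistical fact.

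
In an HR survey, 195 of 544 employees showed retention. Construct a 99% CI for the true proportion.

p̂ = 0.358. CI = p̂ ± z*√(p̂(1-p̂)/n) = (0.305, 0.411)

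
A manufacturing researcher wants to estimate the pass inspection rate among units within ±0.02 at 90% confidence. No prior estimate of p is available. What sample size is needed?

Conservative approach: use p = 0.5 (maximizes p(1-p) = 0.25). n = z²(0.25)/E² = 1.645²×0.25/0.02² = 1691.3 → n = 1692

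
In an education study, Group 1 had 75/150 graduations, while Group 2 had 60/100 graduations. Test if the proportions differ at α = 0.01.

p̂₁ = 0.5, p̂₂ = 0.6, pooled p̂ = 0.54. z = -1.554. Critical: ±2.576. Fail to reject H₀.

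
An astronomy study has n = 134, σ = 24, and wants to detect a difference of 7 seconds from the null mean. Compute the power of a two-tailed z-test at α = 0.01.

SE = σ/√n = 24/√134 = 2.073. Non-centrality λ = d/SE = 7/2.073 = 3.376. Power ≈ Φ(λ - z_{α/2}) = Φ(3.376 - 2.576) = Φ(0.8) = 0.788.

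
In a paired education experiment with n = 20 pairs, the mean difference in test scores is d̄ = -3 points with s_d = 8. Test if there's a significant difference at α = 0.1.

t = d̄/(s_d/√n) = -3/(8/√20) = -1.677. df = 19, critical t = ±1.729. Fail to reject H₀.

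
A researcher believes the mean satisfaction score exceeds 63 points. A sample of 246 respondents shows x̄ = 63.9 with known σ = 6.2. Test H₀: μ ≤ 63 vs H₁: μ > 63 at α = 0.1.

z = 2.277. Critical value: 1.28. Reject H₀.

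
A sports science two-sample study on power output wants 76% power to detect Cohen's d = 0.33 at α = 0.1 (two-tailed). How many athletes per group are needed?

z_{α/2} = 1.645, z_β = Φ⁻¹(0.76) = 0.706. For small effect (d = 0.33): n per group = 2(z_{α/2} + z_β)²/d² = 2(1.645 + 0.706)²/0.33² = 101.5 → 102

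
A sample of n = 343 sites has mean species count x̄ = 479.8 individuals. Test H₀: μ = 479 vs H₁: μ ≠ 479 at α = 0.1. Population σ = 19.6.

z = (x̄ - μ₀)/(σ/√n) = (479.8 - 479)/(19.6/√343) = 0.756. Critical value: ±1.645. Since |0.756| ≤ 1.645, Fail to reject H₀.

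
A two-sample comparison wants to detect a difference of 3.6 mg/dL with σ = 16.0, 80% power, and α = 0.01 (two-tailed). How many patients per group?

n per group = 2(z_α/2 + z_β)²σ²/d² = 2×(2.576 + 0.84)²×16.0²/3.6² = 461.0 → n = 461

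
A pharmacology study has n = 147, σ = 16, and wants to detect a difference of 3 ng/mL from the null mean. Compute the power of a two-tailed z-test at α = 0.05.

SE = σ/√n = 16/√147 = 1.32. Non-centrality λ = d/SE = 3/1.32 = 2.273. Power ≈ Φ(λ - z_{α/2}) = Φ(2.273 - 1.96) = Φ(0.313) = 0.623.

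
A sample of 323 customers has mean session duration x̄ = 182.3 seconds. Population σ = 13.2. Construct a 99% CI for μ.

CI = x̄ ± z*(σ/√n) = 182.3 ± 2.576(13.2/√323) = 182.3 ± 1.89 = (180.41, 184.19)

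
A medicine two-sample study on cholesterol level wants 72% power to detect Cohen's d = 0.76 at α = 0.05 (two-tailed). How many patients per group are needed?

z_{α/2} = 1.96, z_β = Φ⁻¹(0.72) = 0.583. For medium effect (d = 0.76): n per group = 2(z_{α/2} + z_β)²/d² = 2(1.96 + 0.583)²/0.76² = 22.4 → 23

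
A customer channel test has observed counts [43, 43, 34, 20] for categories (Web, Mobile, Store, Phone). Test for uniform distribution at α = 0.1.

Expected = 35 each. χ² = Σ(O-E)²/E = 10.114. df = 3, critical value = 6.251. Reject H₀.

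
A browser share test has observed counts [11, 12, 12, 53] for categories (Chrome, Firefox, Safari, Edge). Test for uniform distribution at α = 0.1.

Expected = 22 each. χ² = Σ(O-E)²/E = 58.273. df = 3, critical value = 6.251. Reject H₀.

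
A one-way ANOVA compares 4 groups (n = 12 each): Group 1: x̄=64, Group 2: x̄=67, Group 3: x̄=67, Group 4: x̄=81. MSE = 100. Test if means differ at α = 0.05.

Grand mean = 69.75. SS_between = 2097.0, MS_between = 699.0. F = 6.99, F_crit ≈ 2.816. Reject H₀.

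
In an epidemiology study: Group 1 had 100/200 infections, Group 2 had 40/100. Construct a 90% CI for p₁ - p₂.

p̂₁ = 0.5, p̂₂ = 0.4. Difference = 0.1. CI = (0.001, 0.199)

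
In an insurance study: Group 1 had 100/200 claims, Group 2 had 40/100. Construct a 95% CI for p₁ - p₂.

p̂₁ = 0.5, p̂₂ = 0.4. Difference = 0.1. CI = (-0.018, 0.218)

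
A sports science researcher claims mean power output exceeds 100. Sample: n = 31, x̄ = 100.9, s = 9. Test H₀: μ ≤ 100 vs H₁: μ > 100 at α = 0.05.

t = (100.9 - 100)/(9/√31) = 0.557, df = 30. Critical t = 1.697. Fail to reject H₀.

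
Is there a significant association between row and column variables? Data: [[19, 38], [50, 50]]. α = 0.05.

χ² = 4.094. df = 1, critical = 3.841. Reject H₀. Variables are dependent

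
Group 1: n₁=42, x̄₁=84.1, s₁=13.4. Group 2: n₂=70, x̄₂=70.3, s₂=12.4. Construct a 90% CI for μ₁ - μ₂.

Difference = 13.8. SE = √(13.4²/42 + 12.4²/70) = 2.544. CI = (9.62, 17.98)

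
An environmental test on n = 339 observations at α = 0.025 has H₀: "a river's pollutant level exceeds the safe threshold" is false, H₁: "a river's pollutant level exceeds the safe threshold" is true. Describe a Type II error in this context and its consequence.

Type II error: failing to reject H₀ when it is false — concluding that a river's pollutant level exceeds the safe threshold is not supported when in fact it is. Consequence: allowing unsafe pollution to continue.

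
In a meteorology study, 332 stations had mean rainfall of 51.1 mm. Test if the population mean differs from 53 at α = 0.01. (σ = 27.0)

z = (x̄ - μ₀)/(σ/√n) = (51.1 - 53)/(27.0/√332) = -1.282. Critical value: ±2.576. Since |-1.282| ≤ 2.576, Fail to reject H₀.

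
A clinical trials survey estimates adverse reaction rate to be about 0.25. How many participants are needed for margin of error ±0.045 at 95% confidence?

n = z²p(1-p)/E² = 1.96²×0.25×0.75/0.045² = 355.7 → n = 356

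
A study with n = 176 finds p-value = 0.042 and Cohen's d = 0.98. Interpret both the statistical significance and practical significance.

Statistically significant (p = 0.042 < 0.05). Cohen's d = 0.98 indicates a large effect size. Both statistical and practical significance should be considered.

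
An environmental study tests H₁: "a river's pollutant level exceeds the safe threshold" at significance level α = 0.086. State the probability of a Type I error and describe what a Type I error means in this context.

P(Type I error) = α = 0.086. A Type I error is rejecting H₀ when H₀ is actually true (false positive) — here, concluding that a river's pollutant level exceeds the safe threshold when in fact this is not the case. Consequence: shutting down a compliant factory unnecessarily.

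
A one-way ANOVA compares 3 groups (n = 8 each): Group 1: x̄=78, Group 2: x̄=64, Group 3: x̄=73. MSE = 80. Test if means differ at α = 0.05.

Grand mean = 71.67. SS_between = 805.33, MS_between = 402.67. F = 5.033, F_crit ≈ 3.467. Reject H₀.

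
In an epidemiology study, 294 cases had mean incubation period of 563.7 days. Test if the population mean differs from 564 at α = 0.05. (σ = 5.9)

z = (x̄ - μ₀)/(σ/√n) = (563.7 - 564)/(5.9/√294) = -0.872. Critical value: ±1.96. Since |-0.872| ≤ 1.96, Fail to reject H₀.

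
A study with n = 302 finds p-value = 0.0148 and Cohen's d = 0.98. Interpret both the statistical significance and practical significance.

Statistically significant (p = 0.0148 < 0.05). Cohen's d = 0.98 indicates a large effect size. Both statistical and practical significance should be considered.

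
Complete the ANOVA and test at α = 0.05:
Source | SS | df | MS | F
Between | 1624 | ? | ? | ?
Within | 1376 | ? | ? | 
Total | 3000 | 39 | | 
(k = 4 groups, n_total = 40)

df_between = 3, df_within = 36. MS_between = 541.33, MS_within = 38.22. F = 14.163, F_crit ≈ 2.866. Reject H₀.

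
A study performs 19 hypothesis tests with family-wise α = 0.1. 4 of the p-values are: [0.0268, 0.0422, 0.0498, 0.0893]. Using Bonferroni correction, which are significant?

Bonferroni α = 0.1/19 = 0.00526. None of the given p-values are significant.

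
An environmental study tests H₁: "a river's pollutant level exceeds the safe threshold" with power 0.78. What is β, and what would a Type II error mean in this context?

β = 1 - power = 1 - 0.78 = 0.22. A Type II error is failing to reject H₀ when H₀ is false (false negative) — here, failing to conclude that a river's pollutant level exceeds the safe threshold when in fact it is true. Consequence: allowing unsafe pollution to continue.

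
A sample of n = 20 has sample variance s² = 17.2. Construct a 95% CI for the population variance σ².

df = 19. χ²_{0.025} = 32.852, χ²_{0.975} = 8.907. CI for σ² = ((n-1)s²/χ²_{α/2}, (n-1)s²/χ²_{1-α/2}) = (19·17.2/32.852, 19·17.2/8.907) = (9.95, 36.69)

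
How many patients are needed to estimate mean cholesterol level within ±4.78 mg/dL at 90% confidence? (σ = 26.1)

n = (z*σ/E)² = (1.645×26.1/4.78)² = 80.7 → n = 81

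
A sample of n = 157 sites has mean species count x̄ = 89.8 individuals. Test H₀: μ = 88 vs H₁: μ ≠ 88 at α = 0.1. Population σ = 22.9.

z = (x̄ - μ₀)/(σ/√n) = (89.8 - 88)/(22.9/√157) = 0.985. Critical value: ±1.645. Since |0.985| ≤ 1.645, Fail to reject H₀.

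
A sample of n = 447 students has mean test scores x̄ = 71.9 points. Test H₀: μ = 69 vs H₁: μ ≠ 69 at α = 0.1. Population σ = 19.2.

z = (x̄ - μ₀)/(σ/√n) = (71.9 - 69)/(19.2/√447) = 3.193. Critical value: ±1.645. Since |3.193| > 1.645, Reject H₀.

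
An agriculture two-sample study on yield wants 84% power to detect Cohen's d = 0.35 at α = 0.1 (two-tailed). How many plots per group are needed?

z_{α/2} = 1.645, z_β = Φ⁻¹(0.84) = 0.994. For small effect (d = 0.35): n per group = 2(z_{α/2} + z_β)²/d² = 2(1.645 + 0.994)²/0.35² = 113.7 → 114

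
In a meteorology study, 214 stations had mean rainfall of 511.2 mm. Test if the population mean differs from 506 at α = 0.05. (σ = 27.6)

z = (x̄ - μ₀)/(σ/√n) = (511.2 - 506)/(27.6/√214) = 2.756. Critical value: ±1.96. Since |2.756| > 1.96, Reject H₀.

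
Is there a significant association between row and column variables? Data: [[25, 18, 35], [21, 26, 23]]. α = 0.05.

χ² = 3.864. df = 2, critical = 5.991. Fail to reject H₀. No evidence of dependence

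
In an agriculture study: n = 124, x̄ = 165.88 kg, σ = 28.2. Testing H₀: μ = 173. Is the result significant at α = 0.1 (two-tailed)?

z = (165.88 - 173)/(28.2/√124) = -2.812. Since |z| > 1.645, significant at α = 0.1.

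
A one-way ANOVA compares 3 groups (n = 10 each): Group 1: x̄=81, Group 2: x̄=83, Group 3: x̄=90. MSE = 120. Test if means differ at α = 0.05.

Grand mean = 84.67. SS_between = 446.67, MS_between = 223.33. F = 1.861, F_crit ≈ 3.354. Fail to reject H₀.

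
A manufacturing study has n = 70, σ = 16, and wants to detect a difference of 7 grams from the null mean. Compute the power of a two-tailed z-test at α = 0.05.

SE = σ/√n = 16/√70 = 1.912. Non-centrality λ = d/SE = 7/1.912 = 3.66. Power ≈ Φ(λ - z_{α/2}) = Φ(3.66 - 1.96) = Φ(1.7) = 0.955.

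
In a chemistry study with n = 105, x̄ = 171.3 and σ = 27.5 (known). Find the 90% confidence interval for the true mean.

CI = x̄ ± z*(σ/√n) = 171.3 ± 1.645(27.5/√105) = 171.3 ± 4.41 = (166.89, 175.71)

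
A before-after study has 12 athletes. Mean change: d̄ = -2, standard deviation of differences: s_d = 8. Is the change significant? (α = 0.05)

t = d̄/(s_d/√n) = -2/(8/√12) = -0.866. df = 11, critical t = ±2.201. Fail to reject H₀.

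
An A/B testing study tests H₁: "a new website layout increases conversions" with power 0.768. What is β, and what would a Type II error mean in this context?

β = 1 - power = 1 - 0.768 = 0.232. A Type II error is failing to reject H₀ when H₀ is false (false negative) — here, failing to conclude that a new website layout increases conversions when in fact it is true. Consequence: discarding a layout that would have improved conversions — lost revenue.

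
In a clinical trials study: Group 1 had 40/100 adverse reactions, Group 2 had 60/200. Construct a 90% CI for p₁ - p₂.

p̂₁ = 0.4, p̂₂ = 0.3. Difference = 0.1. CI = (0.003, 0.197)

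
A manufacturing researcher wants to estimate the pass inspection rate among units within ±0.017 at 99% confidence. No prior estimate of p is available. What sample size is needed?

Conservative approach: use p = 0.5 (maximizes p(1-p) = 0.25). n = z²(0.25)/E² = 2.576²×0.25/0.017² = 5740.3 → n = 5741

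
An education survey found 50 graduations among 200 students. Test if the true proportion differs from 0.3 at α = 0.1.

p̂ = 0.25, p₀ = 0.3. z = (p̂ - p₀)/√(p₀(1-p₀)/n) = -1.543. Critical: ±1.645. Fail to reject H₀.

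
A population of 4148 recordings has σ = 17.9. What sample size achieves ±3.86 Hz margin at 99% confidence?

Without FPC: n₀ = (2.576×17.9/3.86)² = 142.7. With FPC: n = n₀N/(n₀+N-1) = 138.0 → n = 138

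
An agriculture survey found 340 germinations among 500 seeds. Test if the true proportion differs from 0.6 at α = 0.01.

p̂ = 0.68, p₀ = 0.6. z = (p̂ - p₀)/√(p₀(1-p₀)/n) = 3.651. Critical: ±2.576. Reject H₀.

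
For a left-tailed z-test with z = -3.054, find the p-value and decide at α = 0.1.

p = P(Z < -3.054) = Φ(-3.054) ≈ 0.0011. Since p < 0.1, reject H₀ (significant) at α = 0.1.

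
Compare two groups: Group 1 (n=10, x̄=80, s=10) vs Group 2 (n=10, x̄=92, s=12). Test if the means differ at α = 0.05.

Pooled sp = 11.05. t = -2.429, df = 18. Critical t = ±2.101. Reject H₀.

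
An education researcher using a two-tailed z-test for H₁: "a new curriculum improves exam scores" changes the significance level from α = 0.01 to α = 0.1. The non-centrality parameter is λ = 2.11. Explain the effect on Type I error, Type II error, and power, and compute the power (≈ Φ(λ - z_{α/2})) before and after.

Increasing α from 0.01 to 0.1:
• Type I error rate increases (α is the Type I rate by definition).
• Critical value moves from z_{α/2} = 2.576 to 1.645, so power = Φ(λ - z_{α/2}) goes from Φ(2.11 - 2.576) = 0.321 to Φ(2.11 - 1.645) = 0.679.
• Type II error rate β = 1 - power therefore decreases (0.679 → 0.321).
Appropriate when false negatives are costly — here, keeping the old curriculum when the new one would have helped students.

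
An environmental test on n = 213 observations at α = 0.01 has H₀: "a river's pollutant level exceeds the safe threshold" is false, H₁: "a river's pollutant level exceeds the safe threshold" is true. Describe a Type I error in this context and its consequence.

Type I error: rejecting H₀ when it is true — concluding that a river's pollutant level exceeds the safe threshold when in fact it is not. Consequence: shutting down a compliant factory unnecessarily.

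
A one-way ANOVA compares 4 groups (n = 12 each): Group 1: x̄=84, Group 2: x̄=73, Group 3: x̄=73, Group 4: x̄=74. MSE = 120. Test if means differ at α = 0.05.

Grand mean = 76.0. SS_between = 1032.0, MS_between = 344.0. F = 2.867, F_crit ≈ 2.816. Reject H₀.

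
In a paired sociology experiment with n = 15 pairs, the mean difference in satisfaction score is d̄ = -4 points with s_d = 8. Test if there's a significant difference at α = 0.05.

t = d̄/(s_d/√n) = -4/(8/√15) = -1.936. df = 14, critical t = ±2.145. Fail to reject H₀.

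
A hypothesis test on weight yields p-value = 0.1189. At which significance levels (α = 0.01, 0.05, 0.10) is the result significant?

p = 0.1189. Not significant at any of the given levels.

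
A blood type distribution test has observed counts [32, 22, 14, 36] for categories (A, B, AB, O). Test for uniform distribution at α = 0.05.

Expected = 26 each. χ² = Σ(O-E)²/E = 11.385. df = 3, critical value = 7.815. Reject H₀.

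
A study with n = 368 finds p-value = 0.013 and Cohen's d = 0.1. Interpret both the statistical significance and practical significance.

Statistically significant (p = 0.013 < 0.05). Cohen's d = 0.1 indicates a very small effect size. Both statistical and practical significance should be considered.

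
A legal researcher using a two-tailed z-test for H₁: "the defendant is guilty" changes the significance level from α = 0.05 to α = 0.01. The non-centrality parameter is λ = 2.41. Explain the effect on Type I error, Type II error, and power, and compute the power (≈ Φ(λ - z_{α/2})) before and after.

Decreasing α from 0.05 to 0.01:
• Type I error rate decreases (α is the Type I rate by definition).
• Critical value moves from z_{α/2} = 1.96 to 2.576, so power = Φ(λ - z_{α/2}) goes from Φ(2.41 - 1.96) = 0.674 to Φ(2.41 - 2.576) = 0.434.
• Type II error rate β = 1 - power therefore increases (0.326 → 0.566).
Appropriate when false positives are costly — here, convicting an innocent person.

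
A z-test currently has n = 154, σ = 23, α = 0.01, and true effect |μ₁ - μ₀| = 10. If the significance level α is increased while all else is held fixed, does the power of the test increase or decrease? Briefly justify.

Power increases: a larger α lowers the critical value, so more of the H₁ sampling distribution falls in the rejection region.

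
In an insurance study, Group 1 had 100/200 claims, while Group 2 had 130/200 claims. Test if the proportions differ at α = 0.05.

p̂₁ = 0.5, p̂₂ = 0.65, pooled p̂ = 0.575. z = -3.034. Critical: ±1.96. Reject H₀.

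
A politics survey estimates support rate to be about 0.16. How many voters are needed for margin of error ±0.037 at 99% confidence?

n = z²p(1-p)/E² = 2.576²×0.16×0.84/0.037² = 651.5 → n = 652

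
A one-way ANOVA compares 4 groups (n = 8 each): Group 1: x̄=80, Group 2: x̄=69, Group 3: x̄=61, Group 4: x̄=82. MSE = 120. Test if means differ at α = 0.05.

Grand mean = 73.0. SS_between = 2320.0, MS_between = 773.33. F = 6.444, F_crit ≈ 2.947. Reject H₀.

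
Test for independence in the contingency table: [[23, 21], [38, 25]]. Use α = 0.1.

χ² = 0.684. df = 1, critical = 2.706. Fail to reject H₀. No evidence of dependence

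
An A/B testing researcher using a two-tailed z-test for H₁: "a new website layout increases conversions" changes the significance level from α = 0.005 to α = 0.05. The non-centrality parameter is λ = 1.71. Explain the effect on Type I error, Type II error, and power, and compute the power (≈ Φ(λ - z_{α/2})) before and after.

Increasing α from 0.005 to 0.05:
• Type I error rate increases (α is the Type I rate by definition).
• Critical value moves from z_{α/2} = 2.807 to 1.96, so power = Φ(λ - z_{α/2}) goes from Φ(1.71 - 2.807) = 0.136 to Φ(1.71 - 1.96) = 0.401.
• Type II error rate β = 1 - power therefore decreases (0.864 → 0.599).
Appropriate when false negatives are costly — here, discarding a layout that would have improved conversions — lost revenue.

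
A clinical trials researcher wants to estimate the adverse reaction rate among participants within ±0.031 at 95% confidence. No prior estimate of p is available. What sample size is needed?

Conservative approach: use p = 0.5 (maximizes p(1-p) = 0.25). n = z²(0.25)/E² = 1.96²×0.25/0.031² = 999.4 → n = 1000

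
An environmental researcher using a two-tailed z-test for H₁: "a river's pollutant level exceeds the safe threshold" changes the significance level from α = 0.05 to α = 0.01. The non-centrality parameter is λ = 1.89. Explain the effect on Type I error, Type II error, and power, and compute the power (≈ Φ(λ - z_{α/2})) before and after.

Decreasing α from 0.05 to 0.01:
• Type I error rate decreases (α is the Type I rate by definition).
• Critical value moves from z_{α/2} = 1.96 to 2.576, so power = Φ(λ - z_{α/2}) goes from Φ(1.89 - 1.96) = 0.472 to Φ(1.89 - 2.576) = 0.246.
• Type II error rate β = 1 - power therefore increases (0.528 → 0.754).
Appropriate when false positives are costly — here, shutting down a compliant factory unnecessarily.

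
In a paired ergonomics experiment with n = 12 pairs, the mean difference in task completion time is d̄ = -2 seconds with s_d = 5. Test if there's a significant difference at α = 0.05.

t = d̄/(s_d/√n) = -2/(5/√12) = -1.386. df = 11, critical t = ±2.201. Fail to reject H₀.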